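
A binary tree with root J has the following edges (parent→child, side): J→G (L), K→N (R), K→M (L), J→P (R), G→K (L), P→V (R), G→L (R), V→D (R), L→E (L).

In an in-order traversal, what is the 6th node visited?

L

In-order visits the left subtree, then the node, then the right subtree.
At J: go left to G.
  At G: go left to K.
    At K: go left to M.
      M is a leaf — visit M.
    Visit K.
    At K: go right to N.
      N is a leaf — visit N.
  Visit G.
  At G: go right to L.
    At L: go left to E.
      E is a leaf — visit E.
    Visit L.
    At L: no right child.
Visit J.
At J: go right to P.
  At P: no left child.
  Visit P.
  At P: go right to V.
    At V: no left child.
    Visit V.
    At V: go right to D.
      D is a leaf — visit D.
Full in-order sequence: M, K, N, G, E, L, J, P, V, D.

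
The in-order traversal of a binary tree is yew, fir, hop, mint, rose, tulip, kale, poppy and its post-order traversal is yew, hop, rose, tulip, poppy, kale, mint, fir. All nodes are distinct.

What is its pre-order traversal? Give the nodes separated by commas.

fir, yew, mint, hop, kale, tulip, rose, poppy

The last element of post-order is the root; it splits in-order into left and right subtrees.
Root fir: left subtree has 1 node {yew}, right has 6 {hop, mint, rose, tulip, kale, poppy}.
  Root mint: left subtree has 1 node {hop}, right has 4 {rose, tulip, kale, poppy}.
    Root kale: left subtree has 2 nodes {rose, tulip}, right has 1 {poppy}.
      Root tulip: left subtree has 1 node {rose}, right has 0 { }.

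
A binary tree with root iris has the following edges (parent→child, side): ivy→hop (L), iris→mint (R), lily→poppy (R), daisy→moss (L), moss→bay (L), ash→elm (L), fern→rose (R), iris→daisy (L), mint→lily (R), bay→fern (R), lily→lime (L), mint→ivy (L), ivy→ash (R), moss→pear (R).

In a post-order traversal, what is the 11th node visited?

Post-order visits the left subtree, then the right subtree, then the node.
At iris: go left to daisy.
  At daisy: go left to moss.
    At moss: go left to bay.
      At bay: no left child.
      At bay: go right to fern.
        At fern: no left child.
        At fern: go right to rose.
          rose is a leaf — visit rose.
        Visit fern.
      Visit bay.
    At moss: go right to pear.
      pear is a leaf — visit pear.
    Visit moss.
  At daisy: no right child.
  Visit daisy.
At iris: go right to mint.
  At mint: go left to ivy.
    At ivy: go left to hop.
      hop is a leaf — visit hop.
    At ivy: go right to ash.
      At ash: go left to elm.
        elm is a leaf — visit elm.
      At ash: no right child.
      Visit ash.
    Visit ivy.
  At mint: go right to lily.
    At lily: go left to lime.
      lime is a leaf — visit lime.
    At lily: go right to poppy.
      poppy is a leaf — visit poppy.
    Visit lily.
  Visit mint.
Visit iris.
Full post-order sequence: rose, fern, bay, pear, moss, daisy, hop, elm, ash, ivy, lime, poppy, lily, mint, iris.

lime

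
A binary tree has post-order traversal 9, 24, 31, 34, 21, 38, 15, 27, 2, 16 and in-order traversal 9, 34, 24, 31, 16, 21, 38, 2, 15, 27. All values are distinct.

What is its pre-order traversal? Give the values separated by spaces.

16 34 9 31 24 2 38 21 27 15

The last element of post-order is the root; it splits in-order into left and right subtrees.
Root 16: left subtree has 4 nodes {9, 34, 24, 31}, right has 5 {21, 38, 2, 15, 27}.
  Root 34: left subtree has 1 node {9}, right has 2 {24, 31}.
    Root 31: left subtree has 1 node {24}, right has 0 { }.
  Root 2: left subtree has 2 nodes {21, 38}, right has 2 {15, 27}.
    Root 38: left subtree has 1 node {21}, right has 0 { }.
    Root 27: left subtree has 1 node {15}, right has 0 { }.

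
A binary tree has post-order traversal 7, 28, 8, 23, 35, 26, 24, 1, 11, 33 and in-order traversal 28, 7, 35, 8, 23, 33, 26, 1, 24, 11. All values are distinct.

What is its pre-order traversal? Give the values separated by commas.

The last element of post-order is the root; it splits in-order into left and right subtrees.
Root 33: left subtree has 5 nodes {28, 7, 35, 8, 23}, right has 4 {26, 1, 24, 11}.
  Root 35: left subtree has 2 nodes {28, 7}, right has 2 {8, 23}.
    Root 28: left subtree has 0 nodes { }, right has 1 {7}.
    Root 23: left subtree has 1 node {8}, right has 0 { }.
  Root 11: left subtree has 3 nodes {26, 1, 24}, right has 0 { }.
    Root 1: left subtree has 1 node {26}, right has 1 {24}.

33, 35, 28, 7, 23, 8, 11, 1, 26, 24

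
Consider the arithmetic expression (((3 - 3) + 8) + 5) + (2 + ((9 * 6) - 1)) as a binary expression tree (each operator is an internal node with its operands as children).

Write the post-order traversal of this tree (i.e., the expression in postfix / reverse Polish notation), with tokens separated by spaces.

3 3 - 8 + 5 + 2 9 6 * 1 - + +

Post-order on an expression tree gives postfix notation: for each operator, emit left operand, right operand, then the operator.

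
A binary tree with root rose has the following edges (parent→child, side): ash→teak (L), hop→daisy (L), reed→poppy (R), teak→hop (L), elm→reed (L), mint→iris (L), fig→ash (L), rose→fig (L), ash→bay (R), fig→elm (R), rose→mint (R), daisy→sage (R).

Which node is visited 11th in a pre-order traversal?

poppy

Pre-order visits the node, then its left subtree, then its right subtree.
Visit rose.
At rose: go left to fig.
  Visit fig.
  At fig: go left to ash.
    Visit ash.
    At ash: go left to teak.
      Visit teak.
      At teak: go left to hop.
        Visit hop.
        At hop: go left to daisy.
          Visit daisy.
          At daisy: no left child.
          At daisy: go right to sage.
            sage is a leaf — visit sage.
        At hop: no right child.
      At teak: no right child.
    At ash: go right to bay.
      bay is a leaf — visit bay.
  At fig: go right to elm.
    Visit elm.
    At elm: go left to reed.
      Visit reed.
      At reed: no left child.
      At reed: go right to poppy.
        poppy is a leaf — visit poppy.
    At elm: no right child.
At rose: go right to mint.
  Visit mint.
  At mint: go left to iris.
    iris is a leaf — visit iris.
  At mint: no right child.
Full pre-order sequence: rose, fig, ash, teak, hop, daisy, sage, bay, elm, reed, poppy, mint, iris.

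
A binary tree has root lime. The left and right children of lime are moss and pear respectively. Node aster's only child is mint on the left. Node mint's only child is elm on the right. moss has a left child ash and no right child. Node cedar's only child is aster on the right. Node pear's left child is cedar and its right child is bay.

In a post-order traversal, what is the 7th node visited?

bay

Post-order visits the left subtree, then the right subtree, then the node.
At lime: go left to moss.
  At moss: go left to ash.
    ash is a leaf — visit ash.
  At moss: no right child.
  Visit moss.
At lime: go right to pear.
  At pear: go left to cedar.
    At cedar: no left child.
    At cedar: go right to aster.
      At aster: go left to mint.
        At mint: no left child.
        At mint: go right to elm.
          elm is a leaf — visit elm.
        Visit mint.
      At aster: no right child.
      Visit aster.
    Visit cedar.
  At pear: go right to bay.
    bay is a leaf — visit bay.
  Visit pear.
Visit lime.
Full post-order sequence: ash, moss, elm, mint, aster, cedar, bay, pear, lime.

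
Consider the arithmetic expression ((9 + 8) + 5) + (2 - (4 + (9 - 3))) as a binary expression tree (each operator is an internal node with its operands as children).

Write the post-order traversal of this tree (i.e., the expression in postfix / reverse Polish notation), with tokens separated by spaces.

9 8 + 5 + 2 4 9 3 - + - +

Post-order on an expression tree gives postfix notation: for each operator, emit left operand, right operand, then the operator.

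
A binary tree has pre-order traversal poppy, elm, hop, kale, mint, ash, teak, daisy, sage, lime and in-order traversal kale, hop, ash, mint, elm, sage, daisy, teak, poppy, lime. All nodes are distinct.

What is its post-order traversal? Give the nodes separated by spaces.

kale ash mint hop sage daisy teak elm lime poppy

The first element of pre-order is the root; it splits in-order into left and right subtrees.
Root poppy: left subtree has 8 nodes {kale, hop, ash, mint, elm, sage, daisy, teak}, right has 1 {lime}.
  Root elm: left subtree has 4 nodes {kale, hop, ash, mint}, right has 3 {sage, daisy, teak}.
    Root hop: left subtree has 1 node {kale}, right has 2 {ash, mint}.
      Root mint: left subtree has 1 node {ash}, right has 0 { }.
    Root teak: left subtree has 2 nodes {sage, daisy}, right has 0 { }.
      Root daisy: left subtree has 1 node {sage}, right has 0 { }.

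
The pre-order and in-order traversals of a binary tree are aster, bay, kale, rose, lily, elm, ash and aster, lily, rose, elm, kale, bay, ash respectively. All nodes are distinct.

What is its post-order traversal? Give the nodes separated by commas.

The first element of pre-order is the root; it splits in-order into left and right subtrees.
Root aster: left subtree has 0 nodes { }, right has 6 {lily, rose, elm, kale, bay, ash}.
  Root bay: left subtree has 4 nodes {lily, rose, elm, kale}, right has 1 {ash}.
    Root kale: left subtree has 3 nodes {lily, rose, elm}, right has 0 { }.
      Root rose: left subtree has 1 node {lily}, right has 1 {elm}.

lily, elm, rose, kale, ash, bay, aster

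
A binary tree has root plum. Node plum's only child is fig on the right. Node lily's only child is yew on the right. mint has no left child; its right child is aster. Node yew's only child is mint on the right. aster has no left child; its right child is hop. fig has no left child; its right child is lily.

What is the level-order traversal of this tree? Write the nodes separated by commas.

plum, fig, lily, yew, mint, aster, hop

Level-order visits nodes level by level from the root, left to right within each level.
Level 0: plum
Level 1: fig
Level 2: lily
Level 3: yew
Level 4: mint
Level 5: aster
Level 6: hop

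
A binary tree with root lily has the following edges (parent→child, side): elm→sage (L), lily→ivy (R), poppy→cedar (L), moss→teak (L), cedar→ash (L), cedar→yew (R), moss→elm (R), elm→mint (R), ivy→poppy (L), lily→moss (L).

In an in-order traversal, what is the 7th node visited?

In-order visits the left subtree, then the node, then the right subtree.
At lily: go left to moss.
  At moss: go left to teak.
    teak is a leaf — visit teak.
  Visit moss.
  At moss: go right to elm.
    At elm: go left to sage.
      sage is a leaf — visit sage.
    Visit elm.
    At elm: go right to mint.
      mint is a leaf — visit mint.
Visit lily.
At lily: go right to ivy.
  At ivy: go left to poppy.
    At poppy: go left to cedar.
      At cedar: go left to ash.
        ash is a leaf — visit ash.
      Visit cedar.
      At cedar: go right to yew.
        yew is a leaf — visit yew.
    Visit poppy.
    At poppy: no right child.
  Visit ivy.
  At ivy: no right child.
Full in-order sequence: teak, moss, sage, elm, mint, lily, ash, cedar, yew, poppy, ivy.

ash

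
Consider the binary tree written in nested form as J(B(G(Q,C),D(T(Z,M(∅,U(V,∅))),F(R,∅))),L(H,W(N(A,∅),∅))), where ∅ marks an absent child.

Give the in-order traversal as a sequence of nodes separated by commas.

In-order visits the left subtree, then the node, then the right subtree.
At J: go left to B.
  At B: go left to G.
    At G: go left to Q.
      Q is a leaf — visit Q.
    Visit G.
    At G: go right to C.
      C is a leaf — visit C.
  Visit B.
  At B: go right to D.
    At D: go left to T.
      At T: go left to Z.
        Z is a leaf — visit Z.
      Visit T.
      At T: go right to M.
        At M: no left child.
        Visit M.
        At M: go right to U.
          At U: go left to V.
            V is a leaf — visit V.
          Visit U.
          At U: no right child.
    Visit D.
    At D: go right to F.
      At F: go left to R.
        R is a leaf — visit R.
      Visit F.
      At F: no right child.
Visit J.
At J: go right to L.
  At L: go left to H.
    H is a leaf — visit H.
  Visit L.
  At L: go right to W.
    At W: go left to N.
      At N: go left to A.
        A is a leaf — visit A.
      Visit N.
      At N: no right child.
    Visit W.
    At W: no right child.

Q, G, C, B, Z, T, M, V, U, D, R, F, J, H, L, A, N, W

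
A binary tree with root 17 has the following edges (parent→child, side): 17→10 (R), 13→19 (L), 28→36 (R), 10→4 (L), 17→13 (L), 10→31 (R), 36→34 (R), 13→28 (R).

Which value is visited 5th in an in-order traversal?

34

In-order visits the left subtree, then the node, then the right subtree.
At 17: go left to 13.
  At 13: go left to 19.
    19 is a leaf — visit 19.
  Visit 13.
  At 13: go right to 28.
    At 28: no left child.
    Visit 28.
    At 28: go right to 36.
      At 36: no left child.
      Visit 36.
      At 36: go right to 34.
        34 is a leaf — visit 34.
Visit 17.
At 17: go right to 10.
  At 10: go left to 4.
    4 is a leaf — visit 4.
  Visit 10.
  At 10: go right to 31.
    31 is a leaf — visit 31.
Full in-order sequence: 19, 13, 28, 36, 34, 17, 4, 10, 31.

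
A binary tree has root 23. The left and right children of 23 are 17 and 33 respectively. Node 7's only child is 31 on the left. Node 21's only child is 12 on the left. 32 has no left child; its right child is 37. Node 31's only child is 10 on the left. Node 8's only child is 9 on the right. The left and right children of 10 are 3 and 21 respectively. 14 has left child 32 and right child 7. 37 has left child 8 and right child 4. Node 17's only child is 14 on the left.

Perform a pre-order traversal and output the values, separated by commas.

Pre-order visits the node, then its left subtree, then its right subtree.
Visit 23.
At 23: go left to 17.
  Visit 17.
  At 17: go left to 14.
    Visit 14.
    At 14: go left to 32.
      Visit 32.
      At 32: no left child.
      At 32: go right to 37.
        Visit 37.
        At 37: go left to 8.
          Visit 8.
          At 8: no left child.
          At 8: go right to 9.
            9 is a leaf — visit 9.
        At 37: go right to 4.
          4 is a leaf — visit 4.
    At 14: go right to 7.
      Visit 7.
      At 7: go left to 31.
        Visit 31.
        At 31: go left to 10.
          Visit 10.
          At 10: go left to 3.
            3 is a leaf — visit 3.
          At 10: go right to 21.
            Visit 21.
            At 21: go left to 12.
              12 is a leaf — visit 12.
            At 21: no right child.
        At 31: no right child.
      At 7: no right child.
  At 17: no right child.
At 23: go right to 33.
  33 is a leaf — visit 33.

23, 17, 14, 32, 37, 8, 9, 4, 7, 31, 10, 3, 21, 12, 33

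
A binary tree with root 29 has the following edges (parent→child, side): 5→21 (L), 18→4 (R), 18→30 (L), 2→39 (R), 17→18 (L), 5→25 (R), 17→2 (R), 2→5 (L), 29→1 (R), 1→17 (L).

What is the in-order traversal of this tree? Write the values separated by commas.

In-order visits the left subtree, then the node, then the right subtree.
At 29: no left child.
Visit 29.
At 29: go right to 1.
  At 1: go left to 17.
    At 17: go left to 18.
      At 18: go left to 30.
        30 is a leaf — visit 30.
      Visit 18.
      At 18: go right to 4.
        4 is a leaf — visit 4.
    Visit 17.
    At 17: go right to 2.
      At 2: go left to 5.
        At 5: go left to 21.
          21 is a leaf — visit 21.
        Visit 5.
        At 5: go right to 25.
          25 is a leaf — visit 25.
      Visit 2.
      At 2: go right to 39.
        39 is a leaf — visit 39.
  Visit 1.
  At 1: no right child.

29, 30, 18, 4, 17, 21, 5, 25, 2, 39, 1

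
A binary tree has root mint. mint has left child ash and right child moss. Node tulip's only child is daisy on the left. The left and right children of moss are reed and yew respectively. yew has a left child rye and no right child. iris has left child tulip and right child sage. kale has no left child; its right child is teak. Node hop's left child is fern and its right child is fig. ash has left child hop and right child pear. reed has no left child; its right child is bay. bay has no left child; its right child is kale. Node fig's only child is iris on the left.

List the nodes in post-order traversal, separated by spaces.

Post-order visits the left subtree, then the right subtree, then the node.
At mint: go left to ash.
  At ash: go left to hop.
    At hop: go left to fern.
      fern is a leaf — visit fern.
    At hop: go right to fig.
      At fig: go left to iris.
        At iris: go left to tulip.
          At tulip: go left to daisy.
            daisy is a leaf — visit daisy.
          At tulip: no right child.
          Visit tulip.
        At iris: go right to sage.
          sage is a leaf — visit sage.
        Visit iris.
      At fig: no right child.
      Visit fig.
    Visit hop.
  At ash: go right to pear.
    pear is a leaf — visit pear.
  Visit ash.
At mint: go right to moss.
  At moss: go left to reed.
    At reed: no left child.
    At reed: go right to bay.
      At bay: no left child.
      At bay: go right to kale.
        At kale: no left child.
        At kale: go right to teak.
          teak is a leaf — visit teak.
        Visit kale.
      Visit bay.
    Visit reed.
  At moss: go right to yew.
    At yew: go left to rye.
      rye is a leaf — visit rye.
    At yew: no right child.
    Visit yew.
  Visit moss.
Visit mint.

fern daisy tulip sage iris fig hop pear ash teak kale bay reed rye yew moss mint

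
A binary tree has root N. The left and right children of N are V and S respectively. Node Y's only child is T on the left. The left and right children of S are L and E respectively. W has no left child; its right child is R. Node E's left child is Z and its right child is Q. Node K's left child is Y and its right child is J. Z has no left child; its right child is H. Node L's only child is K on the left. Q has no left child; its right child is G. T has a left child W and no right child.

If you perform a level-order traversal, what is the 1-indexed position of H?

Level-order visits nodes level by level from the root, left to right within each level.
Level 0: N
Level 1: V, S
Level 2: L, E
Level 3: K, Z, Q
Level 4: Y, J, H, G
Level 5: T
Level 6: W
Level 7: R
Full level-order sequence: N, V, S, L, E, K, Z, Q, Y, J, H, G, T, W, R.

11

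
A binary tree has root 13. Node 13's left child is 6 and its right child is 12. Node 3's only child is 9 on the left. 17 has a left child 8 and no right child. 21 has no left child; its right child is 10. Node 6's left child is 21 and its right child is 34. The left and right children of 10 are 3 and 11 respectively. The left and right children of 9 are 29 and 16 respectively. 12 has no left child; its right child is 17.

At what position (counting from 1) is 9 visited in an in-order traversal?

3

In-order visits the left subtree, then the node, then the right subtree.
At 13: go left to 6.
  At 6: go left to 21.
    At 21: no left child.
    Visit 21.
    At 21: go right to 10.
      At 10: go left to 3.
        At 3: go left to 9.
          At 9: go left to 29.
            29 is a leaf — visit 29.
          Visit 9.
          At 9: go right to 16.
            16 is a leaf — visit 16.
        Visit 3.
        At 3: no right child.
      Visit 10.
      At 10: go right to 11.
        11 is a leaf — visit 11.
  Visit 6.
  At 6: go right to 34.
    34 is a leaf — visit 34.
Visit 13.
At 13: go right to 12.
  At 12: no left child.
  Visit 12.
  At 12: go right to 17.
    At 17: go left to 8.
      8 is a leaf — visit 8.
    Visit 17.
    At 17: no right child.
Full in-order sequence: 21, 29, 9, 16, 3, 10, 11, 6, 34, 13, 12, 8, 17.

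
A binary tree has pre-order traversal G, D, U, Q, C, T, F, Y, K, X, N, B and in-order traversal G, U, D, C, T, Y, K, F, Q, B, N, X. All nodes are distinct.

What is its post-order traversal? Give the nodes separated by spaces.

The first element of pre-order is the root; it splits in-order into left and right subtrees.
Root G: left subtree has 0 nodes { }, right has 11 {U, D, C, T, Y, K, F, Q, B, N, X}.
  Root D: left subtree has 1 node {U}, right has 9 {C, T, Y, K, F, Q, B, N, X}.
    Root Q: left subtree has 5 nodes {C, T, Y, K, F}, right has 3 {B, N, X}.
      Root C: left subtree has 0 nodes { }, right has 4 {T, Y, K, F}.
        Root T: left subtree has 0 nodes { }, right has 3 {Y, K, F}.
          Root F: left subtree has 2 nodes {Y, K}, right has 0 { }.
            Root Y: left subtree has 0 nodes { }, right has 1 {K}.
      Root X: left subtree has 2 nodes {B, N}, right has 0 { }.
        Root N: left subtree has 1 node {B}, right has 0 { }.

U K Y F T C B N X Q D G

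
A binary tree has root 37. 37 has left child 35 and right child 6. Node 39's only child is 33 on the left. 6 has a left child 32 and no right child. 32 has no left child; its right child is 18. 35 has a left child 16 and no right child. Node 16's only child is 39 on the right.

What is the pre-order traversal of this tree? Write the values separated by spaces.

37 35 16 39 33 6 32 18

Pre-order visits the node, then its left subtree, then its right subtree.
Visit 37.
At 37: go left to 35.
  Visit 35.
  At 35: go left to 16.
    Visit 16.
    At 16: no left child.
    At 16: go right to 39.
      Visit 39.
      At 39: go left to 33.
        33 is a leaf — visit 33.
      At 39: no right child.
  At 35: no right child.
At 37: go right to 6.
  Visit 6.
  At 6: go left to 32.
    Visit 32.
    At 32: no left child.
    At 32: go right to 18.
      18 is a leaf — visit 18.
  At 6: no right child.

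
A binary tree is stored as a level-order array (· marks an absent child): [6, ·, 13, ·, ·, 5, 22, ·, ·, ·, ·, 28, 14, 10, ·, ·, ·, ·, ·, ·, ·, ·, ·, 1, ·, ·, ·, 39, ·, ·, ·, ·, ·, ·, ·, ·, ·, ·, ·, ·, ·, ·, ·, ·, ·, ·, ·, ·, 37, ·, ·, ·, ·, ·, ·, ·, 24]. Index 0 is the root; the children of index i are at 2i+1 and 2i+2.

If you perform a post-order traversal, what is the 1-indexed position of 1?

2

Post-order visits the left subtree, then the right subtree, then the node.
At 6: no left child.
At 6: go right to 13.
  At 13: go left to 5.
    At 5: go left to 28.
      At 28: go left to 1.
        At 1: no left child.
        At 1: go right to 37.
          37 is a leaf — visit 37.
        Visit 1.
      At 28: no right child.
      Visit 28.
    At 5: go right to 14.
      14 is a leaf — visit 14.
    Visit 5.
  At 13: go right to 22.
    At 22: go left to 10.
      At 10: go left to 39.
        At 39: no left child.
        At 39: go right to 24.
          24 is a leaf — visit 24.
        Visit 39.
      At 10: no right child.
      Visit 10.
    At 22: no right child.
    Visit 22.
  Visit 13.
Visit 6.
Full post-order sequence: 37, 1, 28, 14, 5, 24, 39, 10, 22, 13, 6.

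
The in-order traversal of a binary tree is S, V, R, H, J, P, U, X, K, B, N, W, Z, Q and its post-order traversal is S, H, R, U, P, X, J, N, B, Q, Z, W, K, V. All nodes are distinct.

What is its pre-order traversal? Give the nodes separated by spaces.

V S K J R H X P U W B N Z Q

The last element of post-order is the root; it splits in-order into left and right subtrees.
Root V: left subtree has 1 node {S}, right has 12 {R, H, J, P, U, X, K, B, N, W, Z, Q}.
  Root K: left subtree has 6 nodes {R, H, J, P, U, X}, right has 5 {B, N, W, Z, Q}.
    Root J: left subtree has 2 nodes {R, H}, right has 3 {P, U, X}.
      Root R: left subtree has 0 nodes { }, right has 1 {H}.
      Root X: left subtree has 2 nodes {P, U}, right has 0 { }.
        Root P: left subtree has 0 nodes { }, right has 1 {U}.
    Root W: left subtree has 2 nodes {B, N}, right has 2 {Z, Q}.
      Root B: left subtree has 0 nodes { }, right has 1 {N}.
      Root Z: left subtree has 0 nodes { }, right has 1 {Q}.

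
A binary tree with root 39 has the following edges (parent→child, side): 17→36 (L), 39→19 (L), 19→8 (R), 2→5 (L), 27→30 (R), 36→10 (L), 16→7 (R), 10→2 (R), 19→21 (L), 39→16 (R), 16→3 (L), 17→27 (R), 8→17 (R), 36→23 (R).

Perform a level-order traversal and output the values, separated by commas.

Level-order visits nodes level by level from the root, left to right within each level.
Level 0: 39
Level 1: 19, 16
Level 2: 21, 8, 3, 7
Level 3: 17
Level 4: 36, 27
Level 5: 10, 23, 30
Level 6: 2
Level 7: 5

39, 19, 16, 21, 8, 3, 7, 17, 36, 27, 10, 23, 30, 2, 5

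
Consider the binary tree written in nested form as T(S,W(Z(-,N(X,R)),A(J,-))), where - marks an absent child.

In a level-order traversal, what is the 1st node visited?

T

Level-order visits nodes level by level from the root, left to right within each level.
Level 0: T
Level 1: S, W
Level 2: Z, A
Level 3: N, J
Level 4: X, R
Full level-order sequence: T, S, W, Z, A, N, J, X, R.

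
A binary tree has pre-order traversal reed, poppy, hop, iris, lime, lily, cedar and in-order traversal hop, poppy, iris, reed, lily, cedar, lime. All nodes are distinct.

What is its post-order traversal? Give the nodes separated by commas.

hop, iris, poppy, cedar, lily, lime, reed

The first element of pre-order is the root; it splits in-order into left and right subtrees.
Root reed: left subtree has 3 nodes {hop, poppy, iris}, right has 3 {lily, cedar, lime}.
  Root poppy: left subtree has 1 node {hop}, right has 1 {iris}.
  Root lime: left subtree has 2 nodes {lily, cedar}, right has 0 { }.
    Root lily: left subtree has 0 nodes { }, right has 1 {cedar}.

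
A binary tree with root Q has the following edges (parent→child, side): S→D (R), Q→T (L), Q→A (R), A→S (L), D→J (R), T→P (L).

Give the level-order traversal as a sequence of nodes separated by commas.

Q, T, A, P, S, D, J

Level-order visits nodes level by level from the root, left to right within each level.
Level 0: Q
Level 1: T, A
Level 2: P, S
Level 3: D
Level 4: J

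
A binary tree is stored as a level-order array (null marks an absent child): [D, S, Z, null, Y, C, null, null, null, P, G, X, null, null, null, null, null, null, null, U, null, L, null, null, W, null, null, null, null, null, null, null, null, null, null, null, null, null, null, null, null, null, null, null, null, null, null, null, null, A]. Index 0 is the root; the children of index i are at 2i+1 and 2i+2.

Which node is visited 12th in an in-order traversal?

In-order visits the left subtree, then the node, then the right subtree.
At D: go left to S.
  At S: no left child.
  Visit S.
  At S: go right to Y.
    At Y: go left to P.
      At P: go left to U.
        U is a leaf — visit U.
      Visit P.
      At P: no right child.
    Visit Y.
    At Y: go right to G.
      At G: go left to L.
        L is a leaf — visit L.
      Visit G.
      At G: no right child.
Visit D.
At D: go right to Z.
  At Z: go left to C.
    At C: go left to X.
      At X: no left child.
      Visit X.
      At X: go right to W.
        At W: go left to A.
          A is a leaf — visit A.
        Visit W.
        At W: no right child.
    Visit C.
    At C: no right child.
  Visit Z.
  At Z: no right child.
Full in-order sequence: S, U, P, Y, L, G, D, X, A, W, C, Z.

Z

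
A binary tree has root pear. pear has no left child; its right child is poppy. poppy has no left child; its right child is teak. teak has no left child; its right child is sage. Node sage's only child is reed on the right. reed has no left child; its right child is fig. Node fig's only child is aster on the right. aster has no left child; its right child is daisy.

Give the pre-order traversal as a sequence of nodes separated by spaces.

pear poppy teak sage reed fig aster daisy

Pre-order visits the node, then its left subtree, then its right subtree.
Visit pear.
At pear: no left child.
At pear: go right to poppy.
  Visit poppy.
  At poppy: no left child.
  At poppy: go right to teak.
    Visit teak.
    At teak: no left child.
    At teak: go right to sage.
      Visit sage.
      At sage: no left child.
      At sage: go right to reed.
        Visit reed.
        At reed: no left child.
        At reed: go right to fig.
          Visit fig.
          At fig: no left child.
          At fig: go right to aster.
            Visit aster.
            At aster: no left child.
            At aster: go right to daisy.
              daisy is a leaf — visit daisy.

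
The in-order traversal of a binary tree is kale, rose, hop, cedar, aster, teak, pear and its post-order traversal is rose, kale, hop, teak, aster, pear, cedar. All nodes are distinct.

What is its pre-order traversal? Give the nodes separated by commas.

The last element of post-order is the root; it splits in-order into left and right subtrees.
Root cedar: left subtree has 3 nodes {kale, rose, hop}, right has 3 {aster, teak, pear}.
  Root hop: left subtree has 2 nodes {kale, rose}, right has 0 { }.
    Root kale: left subtree has 0 nodes { }, right has 1 {rose}.
  Root pear: left subtree has 2 nodes {aster, teak}, right has 0 { }.
    Root aster: left subtree has 0 nodes { }, right has 1 {teak}.

cedar, hop, kale, rose, pear, aster, teak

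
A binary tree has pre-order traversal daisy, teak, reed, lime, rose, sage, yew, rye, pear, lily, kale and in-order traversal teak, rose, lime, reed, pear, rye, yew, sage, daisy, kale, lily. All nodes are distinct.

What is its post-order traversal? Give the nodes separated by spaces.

The first element of pre-order is the root; it splits in-order into left and right subtrees.
Root daisy: left subtree has 8 nodes {teak, rose, lime, reed, pear, rye, yew, sage}, right has 2 {kale, lily}.
  Root teak: left subtree has 0 nodes { }, right has 7 {rose, lime, reed, pear, rye, yew, sage}.
    Root reed: left subtree has 2 nodes {rose, lime}, right has 4 {pear, rye, yew, sage}.
      Root lime: left subtree has 1 node {rose}, right has 0 { }.
      Root sage: left subtree has 3 nodes {pear, rye, yew}, right has 0 { }.
        Root yew: left subtree has 2 nodes {pear, rye}, right has 0 { }.
          Root rye: left subtree has 1 node {pear}, right has 0 { }.
  Root lily: left subtree has 1 node {kale}, right has 0 { }.

rose lime pear rye yew sage reed teak kale lily daisy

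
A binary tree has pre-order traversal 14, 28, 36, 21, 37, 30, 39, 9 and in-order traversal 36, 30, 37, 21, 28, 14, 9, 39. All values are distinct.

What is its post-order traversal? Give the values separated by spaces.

The first element of pre-order is the root; it splits in-order into left and right subtrees.
Root 14: left subtree has 5 nodes {36, 30, 37, 21, 28}, right has 2 {9, 39}.
  Root 28: left subtree has 4 nodes {36, 30, 37, 21}, right has 0 { }.
    Root 36: left subtree has 0 nodes { }, right has 3 {30, 37, 21}.
      Root 21: left subtree has 2 nodes {30, 37}, right has 0 { }.
        Root 37: left subtree has 1 node {30}, right has 0 { }.
  Root 39: left subtree has 1 node {9}, right has 0 { }.

30 37 21 36 28 9 39 14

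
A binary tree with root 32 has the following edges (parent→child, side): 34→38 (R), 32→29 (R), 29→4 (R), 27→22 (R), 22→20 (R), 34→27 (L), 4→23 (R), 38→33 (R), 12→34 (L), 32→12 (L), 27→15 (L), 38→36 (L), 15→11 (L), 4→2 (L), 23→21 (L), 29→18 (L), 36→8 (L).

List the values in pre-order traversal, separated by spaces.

32 12 34 27 15 11 22 20 38 36 8 33 29 18 4 2 23 21

Pre-order visits the node, then its left subtree, then its right subtree.
Visit 32.
At 32: go left to 12.
  Visit 12.
  At 12: go left to 34.
    Visit 34.
    At 34: go left to 27.
      Visit 27.
      At 27: go left to 15.
        Visit 15.
        At 15: go left to 11.
          11 is a leaf — visit 11.
        At 15: no right child.
      At 27: go right to 22.
        Visit 22.
        At 22: no left child.
        At 22: go right to 20.
          20 is a leaf — visit 20.
    At 34: go right to 38.
      Visit 38.
      At 38: go left to 36.
        Visit 36.
        At 36: go left to 8.
          8 is a leaf — visit 8.
        At 36: no right child.
      At 38: go right to 33.
        33 is a leaf — visit 33.
  At 12: no right child.
At 32: go right to 29.
  Visit 29.
  At 29: go left to 18.
    18 is a leaf — visit 18.
  At 29: go right to 4.
    Visit 4.
    At 4: go left to 2.
      2 is a leaf — visit 2.
    At 4: go right to 23.
      Visit 23.
      At 23: go left to 21.
        21 is a leaf — visit 21.
      At 23: no right child.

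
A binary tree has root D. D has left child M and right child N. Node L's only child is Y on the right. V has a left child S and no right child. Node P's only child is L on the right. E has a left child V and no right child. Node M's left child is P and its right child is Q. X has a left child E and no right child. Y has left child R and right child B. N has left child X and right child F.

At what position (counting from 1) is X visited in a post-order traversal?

Post-order visits the left subtree, then the right subtree, then the node.
At D: go left to M.
  At M: go left to P.
    At P: no left child.
    At P: go right to L.
      At L: no left child.
      At L: go right to Y.
        At Y: go left to R.
          R is a leaf — visit R.
        At Y: go right to B.
          B is a leaf — visit B.
        Visit Y.
      Visit L.
    Visit P.
  At M: go right to Q.
    Q is a leaf — visit Q.
  Visit M.
At D: go right to N.
  At N: go left to X.
    At X: go left to E.
      At E: go left to V.
        At V: go left to S.
          S is a leaf — visit S.
        At V: no right child.
        Visit V.
      At E: no right child.
      Visit E.
    At X: no right child.
    Visit X.
  At N: go right to F.
    F is a leaf — visit F.
  Visit N.
Visit D.
Full post-order sequence: R, B, Y, L, P, Q, M, S, V, E, X, F, N, D.

11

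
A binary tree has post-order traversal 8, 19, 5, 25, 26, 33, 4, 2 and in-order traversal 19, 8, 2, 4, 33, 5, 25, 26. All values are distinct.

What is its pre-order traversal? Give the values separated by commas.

The last element of post-order is the root; it splits in-order into left and right subtrees.
Root 2: left subtree has 2 nodes {19, 8}, right has 5 {4, 33, 5, 25, 26}.
  Root 19: left subtree has 0 nodes { }, right has 1 {8}.
  Root 4: left subtree has 0 nodes { }, right has 4 {33, 5, 25, 26}.
    Root 33: left subtree has 0 nodes { }, right has 3 {5, 25, 26}.
      Root 26: left subtree has 2 nodes {5, 25}, right has 0 { }.
        Root 25: left subtree has 1 node {5}, right has 0 { }.

2, 19, 8, 4, 33, 26, 25, 5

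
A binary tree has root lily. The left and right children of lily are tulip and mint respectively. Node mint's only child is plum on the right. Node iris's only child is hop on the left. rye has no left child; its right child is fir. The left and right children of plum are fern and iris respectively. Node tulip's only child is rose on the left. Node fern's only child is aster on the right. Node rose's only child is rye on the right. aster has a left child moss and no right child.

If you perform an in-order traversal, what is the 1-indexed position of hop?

In-order visits the left subtree, then the node, then the right subtree.
At lily: go left to tulip.
  At tulip: go left to rose.
    At rose: no left child.
    Visit rose.
    At rose: go right to rye.
      At rye: no left child.
      Visit rye.
      At rye: go right to fir.
        fir is a leaf — visit fir.
  Visit tulip.
  At tulip: no right child.
Visit lily.
At lily: go right to mint.
  At mint: no left child.
  Visit mint.
  At mint: go right to plum.
    At plum: go left to fern.
      At fern: no left child.
      Visit fern.
      At fern: go right to aster.
        At aster: go left to moss.
          moss is a leaf — visit moss.
        Visit aster.
        At aster: no right child.
    Visit plum.
    At plum: go right to iris.
      At iris: go left to hop.
        hop is a leaf — visit hop.
      Visit iris.
      At iris: no right child.
Full in-order sequence: rose, rye, fir, tulip, lily, mint, fern, moss, aster, plum, hop, iris.

11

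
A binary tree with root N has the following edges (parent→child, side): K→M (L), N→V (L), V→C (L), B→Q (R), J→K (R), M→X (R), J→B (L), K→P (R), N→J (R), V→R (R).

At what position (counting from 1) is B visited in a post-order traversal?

Post-order visits the left subtree, then the right subtree, then the node.
At N: go left to V.
  At V: go left to C.
    C is a leaf — visit C.
  At V: go right to R.
    R is a leaf — visit R.
  Visit V.
At N: go right to J.
  At J: go left to B.
    At B: no left child.
    At B: go right to Q.
      Q is a leaf — visit Q.
    Visit B.
  At J: go right to K.
    At K: go left to M.
      At M: no left child.
      At M: go right to X.
        X is a leaf — visit X.
      Visit M.
    At K: go right to P.
      P is a leaf — visit P.
    Visit K.
  Visit J.
Visit N.
Full post-order sequence: C, R, V, Q, B, X, M, P, K, J, N.

5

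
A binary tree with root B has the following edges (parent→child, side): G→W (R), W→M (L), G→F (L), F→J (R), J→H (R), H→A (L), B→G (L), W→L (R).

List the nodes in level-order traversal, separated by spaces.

B G F W J M L H A

Level-order visits nodes level by level from the root, left to right within each level.
Level 0: B
Level 1: G
Level 2: F, W
Level 3: J, M, L
Level 4: H
Level 5: A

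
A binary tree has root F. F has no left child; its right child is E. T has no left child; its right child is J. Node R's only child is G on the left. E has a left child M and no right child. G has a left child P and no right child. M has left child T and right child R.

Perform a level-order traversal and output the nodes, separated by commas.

Level-order visits nodes level by level from the root, left to right within each level.
Level 0: F
Level 1: E
Level 2: M
Level 3: T, R
Level 4: J, G
Level 5: P

F, E, M, T, R, J, G, P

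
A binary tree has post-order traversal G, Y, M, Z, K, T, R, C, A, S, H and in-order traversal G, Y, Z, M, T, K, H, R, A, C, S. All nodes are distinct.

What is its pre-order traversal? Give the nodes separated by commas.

The last element of post-order is the root; it splits in-order into left and right subtrees.
Root H: left subtree has 6 nodes {G, Y, Z, M, T, K}, right has 4 {R, A, C, S}.
  Root T: left subtree has 4 nodes {G, Y, Z, M}, right has 1 {K}.
    Root Z: left subtree has 2 nodes {G, Y}, right has 1 {M}.
      Root Y: left subtree has 1 node {G}, right has 0 { }.
  Root S: left subtree has 3 nodes {R, A, C}, right has 0 { }.
    Root A: left subtree has 1 node {R}, right has 1 {C}.

H, T, Z, Y, G, M, K, S, A, R, C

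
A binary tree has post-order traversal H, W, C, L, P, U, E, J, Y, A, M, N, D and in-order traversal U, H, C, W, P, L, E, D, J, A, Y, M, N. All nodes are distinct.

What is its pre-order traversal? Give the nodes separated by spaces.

D E U P C H W L N M A J Y

The last element of post-order is the root; it splits in-order into left and right subtrees.
Root D: left subtree has 7 nodes {U, H, C, W, P, L, E}, right has 5 {J, A, Y, M, N}.
  Root E: left subtree has 6 nodes {U, H, C, W, P, L}, right has 0 { }.
    Root U: left subtree has 0 nodes { }, right has 5 {H, C, W, P, L}.
      Root P: left subtree has 3 nodes {H, C, W}, right has 1 {L}.
        Root C: left subtree has 1 node {H}, right has 1 {W}.
  Root N: left subtree has 4 nodes {J, A, Y, M}, right has 0 { }.
    Root M: left subtree has 3 nodes {J, A, Y}, right has 0 { }.
      Root A: left subtree has 1 node {J}, right has 1 {Y}.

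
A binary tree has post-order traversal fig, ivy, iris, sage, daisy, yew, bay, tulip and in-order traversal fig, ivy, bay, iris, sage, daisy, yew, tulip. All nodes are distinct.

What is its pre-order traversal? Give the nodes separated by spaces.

tulip bay ivy fig yew daisy sage iris

The last element of post-order is the root; it splits in-order into left and right subtrees.
Root tulip: left subtree has 7 nodes {fig, ivy, bay, iris, sage, daisy, yew}, right has 0 { }.
  Root bay: left subtree has 2 nodes {fig, ivy}, right has 4 {iris, sage, daisy, yew}.
    Root ivy: left subtree has 1 node {fig}, right has 0 { }.
    Root yew: left subtree has 3 nodes {iris, sage, daisy}, right has 0 { }.
      Root daisy: left subtree has 2 nodes {iris, sage}, right has 0 { }.
        Root sage: left subtree has 1 node {iris}, right has 0 { }.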